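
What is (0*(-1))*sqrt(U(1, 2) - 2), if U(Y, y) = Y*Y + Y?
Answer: 0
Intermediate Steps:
U(Y, y) = Y + Y**2 (U(Y, y) = Y**2 + Y = Y + Y**2)
(0*(-1))*sqrt(U(1, 2) - 2) = (0*(-1))*sqrt(1*(1 + 1) - 2) = 0*sqrt(1*2 - 2) = 0*sqrt(2 - 2) = 0*sqrt(0) = 0*0 = 0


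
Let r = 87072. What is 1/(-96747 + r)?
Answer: -1/9675 ≈ -0.00010336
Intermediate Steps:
1/(-96747 + r) = 1/(-96747 + 87072) = 1/(-9675) = -1/9675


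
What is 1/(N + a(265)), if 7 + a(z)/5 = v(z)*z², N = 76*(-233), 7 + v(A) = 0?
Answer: -1/2475618 ≈ -4.0394e-7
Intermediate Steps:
v(A) = -7 (v(A) = -7 + 0 = -7)
N = -17708
a(z) = -35 - 35*z² (a(z) = -35 + 5*(-7*z²) = -35 - 35*z²)
1/(N + a(265)) = 1/(-17708 + (-35 - 35*265²)) = 1/(-17708 + (-35 - 35*70225)) = 1/(-17708 + (-35 - 2457875)) = 1/(-17708 - 2457910) = 1/(-2475618) = -1/2475618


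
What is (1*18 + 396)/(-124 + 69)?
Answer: -414/55 ≈ -7.5273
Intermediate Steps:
(1*18 + 396)/(-124 + 69) = (18 + 396)/(-55) = 414*(-1/55) = -414/55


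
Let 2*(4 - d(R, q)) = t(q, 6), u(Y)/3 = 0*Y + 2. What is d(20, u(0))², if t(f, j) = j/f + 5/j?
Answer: 1369/144 ≈ 9.5069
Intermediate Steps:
t(f, j) = 5/j + j/f
u(Y) = 6 (u(Y) = 3*(0*Y + 2) = 3*(0 + 2) = 3*2 = 6)
d(R, q) = 43/12 - 3/q (d(R, q) = 4 - (5/6 + 6/q)/2 = 4 - (5*(⅙) + 6/q)/2 = 4 - (⅚ + 6/q)/2 = 4 + (-5/12 - 3/q) = 43/12 - 3/q)
d(20, u(0))² = (43/12 - 3/6)² = (43/12 - 3*⅙)² = (43/12 - ½)² = (37/12)² = 1369/144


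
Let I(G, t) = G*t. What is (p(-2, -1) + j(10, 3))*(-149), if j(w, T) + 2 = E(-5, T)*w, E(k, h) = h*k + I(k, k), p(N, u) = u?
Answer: -14453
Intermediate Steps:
E(k, h) = k² + h*k (E(k, h) = h*k + k*k = h*k + k² = k² + h*k)
j(w, T) = -2 + w*(25 - 5*T) (j(w, T) = -2 + (-5*(T - 5))*w = -2 + (-5*(-5 + T))*w = -2 + (25 - 5*T)*w = -2 + w*(25 - 5*T))
(p(-2, -1) + j(10, 3))*(-149) = (-1 + (-2 + 5*10*(5 - 1*3)))*(-149) = (-1 + (-2 + 5*10*(5 - 3)))*(-149) = (-1 + (-2 + 5*10*2))*(-149) = (-1 + (-2 + 100))*(-149) = (-1 + 98)*(-149) = 97*(-149) = -14453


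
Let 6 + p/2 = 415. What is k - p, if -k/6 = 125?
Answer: -1568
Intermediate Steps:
k = -750 (k = -6*125 = -750)
p = 818 (p = -12 + 2*415 = -12 + 830 = 818)
k - p = -750 - 1*818 = -750 - 818 = -1568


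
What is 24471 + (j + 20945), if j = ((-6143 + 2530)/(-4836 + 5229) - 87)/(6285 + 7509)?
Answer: 123101002834/2710521 ≈ 45416.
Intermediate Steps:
j = -18902/2710521 (j = (-3613/393 - 87)/13794 = (-3613*1/393 - 87)*(1/13794) = (-3613/393 - 87)*(1/13794) = -37804/393*1/13794 = -18902/2710521 ≈ -0.0069736)
24471 + (j + 20945) = 24471 + (-18902/2710521 + 20945) = 24471 + 56771843443/2710521 = 123101002834/2710521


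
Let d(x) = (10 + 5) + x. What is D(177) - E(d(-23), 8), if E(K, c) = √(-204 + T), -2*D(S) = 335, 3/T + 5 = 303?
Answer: -335/2 - I*√18115122/298 ≈ -167.5 - 14.283*I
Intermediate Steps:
T = 3/298 (T = 3/(-5 + 303) = 3/298 ≈ 0.010067)
D(S) = -335/2 (D(S) = -½*335 = -335/2)
d(x) = 15 + x
E(K, c) = I*√18115122/298 (E(K, c) = √(-204 + 3/298) = √(-60789/298) = I*√18115122/298)
D(177) - E(d(-23), 8) = -335/2 - I*√18115122/298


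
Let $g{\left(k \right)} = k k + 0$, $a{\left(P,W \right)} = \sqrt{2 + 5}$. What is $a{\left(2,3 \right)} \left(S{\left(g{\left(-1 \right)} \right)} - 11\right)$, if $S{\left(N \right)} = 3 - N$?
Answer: $- 9 \sqrt{7} \approx -23.812$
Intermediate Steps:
$a{\left(P,W \right)} = \sqrt{7}$
$g{\left(k \right)} = k^{2}$ ($g{\left(k \right)} = k^{2} + 0 = k^{2}$)
$a{\left(2,3 \right)} \left(S{\left(g{\left(-1 \right)} \right)} - 11\right) = \sqrt{7} \left(\left(3 - \left(-1\right)^{2}\right) - 11\right) = \sqrt{7} \left(\left(3 - 1\right) - 11\right) = \sqrt{7} \left(2 - 11\right) = \sqrt{7} \left(-9\right) = - 9 \sqrt{7}$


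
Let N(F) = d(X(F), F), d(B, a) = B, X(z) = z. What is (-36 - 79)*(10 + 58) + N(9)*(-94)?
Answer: -8666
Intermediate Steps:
N(F) = F
(-36 - 79)*(10 + 58) + N(9)*(-94) = (-36 - 79)*(10 + 58) + 9*(-94) = -115*68 - 846 = -7820 - 846 = -8666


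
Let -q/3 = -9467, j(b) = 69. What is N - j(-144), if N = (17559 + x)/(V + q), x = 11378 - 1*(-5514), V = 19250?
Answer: -3253468/47651 ≈ -68.277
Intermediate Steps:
q = 28401 (q = -3*(-9467) = 28401)
x = 16892 (x = 11378 + 5514 = 16892)
N = 34451/47651 (N = (17559 + 16892)/(19250 + 28401) = 34451/47651 ≈ 0.72299)
N - j(-144) = 34451/47651 - 1*69 = 34451/47651 - 69 = -3253468/47651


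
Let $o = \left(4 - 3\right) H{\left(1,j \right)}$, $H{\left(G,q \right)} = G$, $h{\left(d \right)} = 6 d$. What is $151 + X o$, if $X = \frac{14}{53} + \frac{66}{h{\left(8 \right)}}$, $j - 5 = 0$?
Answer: $\frac{64719}{424} \approx 152.64$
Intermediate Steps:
$j = 5$ ($j = 5 + 0 = 5$)
$o = 1$ ($o = \left(4 - 3\right) 1 = 1 \cdot 1 = 1$)
$X = \frac{695}{424}$ ($X = \frac{14}{53} + \frac{66}{6 \cdot 8} = 14 \cdot \frac{1}{53} + \frac{66}{48} = \frac{14}{53} + 66 \cdot \frac{1}{48} = \frac{14}{53} + \frac{11}{8} = \frac{695}{424} \approx 1.6392$)
$151 + X o = 151 + \frac{695}{424} \cdot 1 = 151 + \frac{695}{424} = \frac{64719}{424}$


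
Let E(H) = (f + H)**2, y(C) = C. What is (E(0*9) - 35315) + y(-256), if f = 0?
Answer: -35571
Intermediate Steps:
E(H) = H**2 (E(H) = (0 + H)**2 = H**2)
(E(0*9) - 35315) + y(-256) = ((0*9)**2 - 35315) - 256 = (0**2 - 35315) - 256 = (0 - 35315) - 256 = -35315 - 256 = -35571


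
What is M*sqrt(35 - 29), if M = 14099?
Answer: 14099*sqrt(6) ≈ 34535.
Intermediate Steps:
M*sqrt(35 - 29) = 14099*sqrt(35 - 29) = 14099*sqrt(6)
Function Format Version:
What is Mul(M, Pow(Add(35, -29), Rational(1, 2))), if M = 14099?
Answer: Mul(14099, Pow(6, Rational(1, 2))) ≈ 34535.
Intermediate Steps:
Mul(M, Pow(Add(35, -29), Rational(1, 2))) = Mul(14099, Pow(Add(35, -29), Rational(1, 2))) = Mul(14099, Pow(6, Rational(1, 2)))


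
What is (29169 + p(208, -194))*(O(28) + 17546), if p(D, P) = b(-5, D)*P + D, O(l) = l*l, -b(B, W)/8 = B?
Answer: 396239610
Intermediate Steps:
b(B, W) = -8*B
O(l) = l²
p(D, P) = D + 40*P (p(D, P) = (-8*(-5))*P + D = 40*P + D = D + 40*P)
(29169 + p(208, -194))*(O(28) + 17546) = (29169 + (208 + 40*(-194)))*(28² + 17546) = (29169 + (208 - 7760))*(784 + 17546) = (29169 - 7552)*18330 = 21617*18330 = 396239610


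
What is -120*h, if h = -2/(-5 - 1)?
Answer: -40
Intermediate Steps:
h = 1/3 (h = -2/(-6) = -2*(-1/6) = 1/3 ≈ 0.33333)
-120*h = -120*1/3 = -40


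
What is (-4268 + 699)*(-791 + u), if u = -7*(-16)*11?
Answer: -1573929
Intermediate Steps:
u = 1232 (u = 112*11 = 1232)
(-4268 + 699)*(-791 + u) = (-4268 + 699)*(-791 + 1232) = -3569*441 = -1573929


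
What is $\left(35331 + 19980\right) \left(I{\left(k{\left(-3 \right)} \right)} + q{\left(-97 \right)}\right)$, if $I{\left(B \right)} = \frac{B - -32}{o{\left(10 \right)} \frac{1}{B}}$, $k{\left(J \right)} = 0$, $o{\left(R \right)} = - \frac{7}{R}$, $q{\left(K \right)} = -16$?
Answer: $-884976$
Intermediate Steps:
$I{\left(B \right)} = - \frac{10 B \left(32 + B\right)}{7}$ ($I{\left(B \right)} = \frac{B - -32}{- \frac{7}{10} \frac{1}{B}} = \frac{B + 32}{\left(-7\right) \frac{1}{10} \frac{1}{B}} = \frac{32 + B}{\left(- \frac{7}{10}\right) \frac{1}{B}} = \left(32 + B\right) \left(- \frac{10 B}{7}\right) = - \frac{10 B \left(32 + B\right)}{7}$)
$\left(35331 + 19980\right) \left(I{\left(k{\left(-3 \right)} \right)} + q{\left(-97 \right)}\right) = \left(35331 + 19980\right) \left(\left(- \frac{10}{7}\right) 0 \left(32 + 0\right) - 16\right) = 55311 \left(\left(- \frac{10}{7}\right) 0 \cdot 32 - 16\right) = 55311 \left(0 - 16\right) = 55311 \left(-16\right) = -884976$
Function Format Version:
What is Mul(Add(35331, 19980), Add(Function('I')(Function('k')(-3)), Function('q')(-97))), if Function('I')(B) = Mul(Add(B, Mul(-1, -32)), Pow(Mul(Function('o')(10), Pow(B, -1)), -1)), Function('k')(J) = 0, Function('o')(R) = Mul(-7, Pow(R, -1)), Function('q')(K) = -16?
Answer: -884976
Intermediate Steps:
Function('I')(B) = Mul(Rational(-10, 7), B, Add(32, B)) (Function('I')(B) = Mul(Add(B, Mul(-1, -32)), Pow(Mul(Mul(-7, Pow(10, -1)), Pow(B, -1)), -1)) = Mul(Add(B, 32), Pow(Mul(Mul(-7, Rational(1, 10)), Pow(B, -1)), -1)) = Mul(Add(32, B), Pow(Mul(Rational(-7, 10), Pow(B, -1)), -1)) = Mul(Add(32, B), Mul(Rational(-10, 7), B)) = Mul(Rational(-10, 7), B, Add(32, B)))
Mul(Add(35331, 19980), Add(Function('I')(Function('k')(-3)), Function('q')(-97))) = Mul(Add(35331, 19980), Add(Mul(Rational(-10, 7), 0, Add(32, 0)), -16)) = Mul(55311, Add(Mul(Rational(-10, 7), 0, 32), -16)) = Mul(55311, Add(0, -16)) = Mul(55311, -16) = -884976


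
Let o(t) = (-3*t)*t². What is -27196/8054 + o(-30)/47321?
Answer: -317283958/190561667 ≈ -1.6650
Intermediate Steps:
o(t) = -3*t³
-27196/8054 + o(-30)/47321 = -27196/8054 - 3*(-30)³/47321 = -27196*1/8054 - 3*(-27000)*(1/47321) = -13598/4027 + 81000*(1/47321) = -13598/4027 + 81000/47321 = -317283958/190561667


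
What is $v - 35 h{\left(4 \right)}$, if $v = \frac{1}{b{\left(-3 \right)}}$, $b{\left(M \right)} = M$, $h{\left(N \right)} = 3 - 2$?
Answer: $- \frac{106}{3} \approx -35.333$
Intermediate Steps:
$h{\left(N \right)} = 1$ ($h{\left(N \right)} = 3 - 2 = 1$)
$v = - \frac{1}{3}$ ($v = \frac{1}{-3} = - \frac{1}{3} \approx -0.33333$)
$v - 35 h{\left(4 \right)} = - \frac{1}{3} - 35 = - \frac{106}{3}$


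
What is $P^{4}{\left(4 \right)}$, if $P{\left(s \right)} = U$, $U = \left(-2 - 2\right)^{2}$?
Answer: $65536$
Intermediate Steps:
$U = 16$ ($U = \left(-4\right)^{2} = 16$)
$P{\left(s \right)} = 16$
$P^{4}{\left(4 \right)} = 16^{4} = 65536$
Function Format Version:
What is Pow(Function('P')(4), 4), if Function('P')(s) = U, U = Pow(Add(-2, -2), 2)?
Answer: 65536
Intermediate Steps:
U = 16 (U = Pow(-4, 2) = 16)
Function('P')(s) = 16
Pow(Function('P')(4), 4) = Pow(16, 4) = 65536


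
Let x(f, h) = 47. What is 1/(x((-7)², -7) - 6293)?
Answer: -1/6246 ≈ -0.00016010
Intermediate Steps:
1/(x((-7)², -7) - 6293) = 1/(47 - 6293) = 1/(-6246) = -1/6246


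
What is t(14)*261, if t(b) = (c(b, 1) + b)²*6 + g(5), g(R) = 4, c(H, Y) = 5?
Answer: 566370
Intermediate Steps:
t(b) = 4 + 6*(5 + b)² (t(b) = (5 + b)²*6 + 4 = 6*(5 + b)² + 4 = 4 + 6*(5 + b)²)
t(14)*261 = (4 + 6*(5 + 14)²)*261 = (4 + 6*19²)*261 = (4 + 6*361)*261 = (4 + 2166)*261 = 2170*261 = 566370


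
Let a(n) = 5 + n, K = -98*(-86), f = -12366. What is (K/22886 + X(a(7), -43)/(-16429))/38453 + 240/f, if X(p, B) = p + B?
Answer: -289018600074761/14899072973927751 ≈ -0.019398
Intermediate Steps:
K = 8428
X(p, B) = B + p
(K/22886 + X(a(7), -43)/(-16429))/38453 + 240/f = (8428/22886 + (-43 + (5 + 7))/(-16429))/38453 + 240/(-12366) = (8428*(1/22886) + (-43 + 12)*(-1/16429))*(1/38453) + 240*(-1/12366) = (4214/11443 - 31*(-1/16429))*(1/38453) - 40/2061 = (4214/11443 + 31/16429)*(1/38453) - 40/2061 = (69586539/187997047)*(1/38453) - 40/2061 = 69586539/7229050448291 - 40/2061 = -289018600074761/14899072973927751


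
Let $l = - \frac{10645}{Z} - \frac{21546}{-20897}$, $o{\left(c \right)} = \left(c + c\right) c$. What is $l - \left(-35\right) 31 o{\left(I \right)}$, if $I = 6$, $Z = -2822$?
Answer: $\frac{4607123863457}{58971334} \approx 78125.0$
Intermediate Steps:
$o{\left(c \right)} = 2 c^{2}$ ($o{\left(c \right)} = 2 c c = 2 c^{2}$)
$l = \frac{283251377}{58971334}$ ($l = - \frac{10645}{-2822} - \frac{21546}{-20897} = \left(-10645\right) \left(- \frac{1}{2822}\right) - - \frac{21546}{20897} = \frac{10645}{2822} + \frac{21546}{20897} = \frac{283251377}{58971334} \approx 4.8032$)
$l - \left(-35\right) 31 o{\left(I \right)} = \frac{283251377}{58971334} - \left(-35\right) 31 \cdot 2 \cdot 6^{2} = \frac{283251377}{58971334} - - 1085 \cdot 2 \cdot 36 = \frac{283251377}{58971334} - \left(-1085\right) 72 = \frac{283251377}{58971334} - -78120 = \frac{283251377}{58971334} + 78120 = \frac{4607123863457}{58971334}$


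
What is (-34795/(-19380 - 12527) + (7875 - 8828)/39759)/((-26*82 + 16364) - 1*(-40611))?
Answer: 1353007034/69573304020159 ≈ 1.9447e-5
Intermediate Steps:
(-34795/(-19380 - 12527) + (7875 - 8828)/39759)/((-26*82 + 16364) - 1*(-40611)) = (-34795/(-31907) - 953*1/39759)/((-2132 + 16364) + 40611) = (-34795*(-1/31907) - 953/39759)/(14232 + 40611) = (34795/31907 - 953/39759)/54843 = (1353007034/1268590413)*(1/54843) = 1353007034/69573304020159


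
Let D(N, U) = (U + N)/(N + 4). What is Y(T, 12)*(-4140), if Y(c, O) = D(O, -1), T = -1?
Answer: -11385/4 ≈ -2846.3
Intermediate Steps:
D(N, U) = (N + U)/(4 + N)
Y(c, O) = (-1 + O)/(4 + O) (Y(c, O) = (O - 1)/(4 + O) = (-1 + O)/(4 + O))
Y(T, 12)*(-4140) = ((-1 + 12)/(4 + 12))*(-4140) = (11/16)*(-4140) = -11385/4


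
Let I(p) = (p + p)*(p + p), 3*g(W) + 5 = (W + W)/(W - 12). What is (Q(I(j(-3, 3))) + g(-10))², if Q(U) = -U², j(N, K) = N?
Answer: 203661441/121 ≈ 1.6832e+6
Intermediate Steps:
g(W) = -5/3 + 2*W/(3*(-12 + W)) (g(W) = -5/3 + ((W + W)/(W - 12))/3 = -5/3 + ((2*W)/(-12 + W))/3 = -5/3 + (2*W/(-12 + W))/3 = -5/3 + 2*W/(3*(-12 + W)))
I(p) = 4*p² (I(p) = (2*p)*(2*p) = 4*p²)
(Q(I(j(-3, 3))) + g(-10))² = (-(4*(-3)²)² + (20 - 1*(-10))/(-12 - 10))² = (-(4*9)² + (20 + 10)/(-22))² = (-1*36² - 1/22*30)² = (-1*1296 - 15/11)² = (-1296 - 15/11)² = (-14271/11)² = 203661441/121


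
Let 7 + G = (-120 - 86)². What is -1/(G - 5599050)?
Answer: 1/5556621 ≈ 1.7997e-7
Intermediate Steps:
G = 42429 (G = -7 + (-120 - 86)² = -7 + (-206)² = -7 + 42436 = 42429)
-1/(G - 5599050) = -1/(42429 - 5599050) = -1/(-5556621) = -1*(-1/5556621) = 1/5556621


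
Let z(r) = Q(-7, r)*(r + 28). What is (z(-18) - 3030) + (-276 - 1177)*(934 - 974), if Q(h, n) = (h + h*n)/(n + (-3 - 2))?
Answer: 1265880/23 ≈ 55038.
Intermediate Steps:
Q(h, n) = (h + h*n)/(-5 + n) (Q(h, n) = (h + h*n)/(n - 5) = (h + h*n)/(-5 + n))
z(r) = -7*(1 + r)*(28 + r)/(-5 + r) (z(r) = (-7*(1 + r)/(-5 + r))*(r + 28) = (-7*(1 + r)/(-5 + r))*(28 + r) = -7*(1 + r)*(28 + r)/(-5 + r))
(z(-18) - 3030) + (-276 - 1177)*(934 - 974) = (7*(-1 - 1*(-18))*(28 - 18)/(-5 - 18) - 3030) + (-276 - 1177)*(934 - 974) = (7*(-1 + 18)*10/(-23) - 3030) - 1453*(-40) = (7*(-1/23)*17*10 - 3030) + 58120 = (-1190/23 - 3030) + 58120 = -70880/23 + 58120 = 1265880/23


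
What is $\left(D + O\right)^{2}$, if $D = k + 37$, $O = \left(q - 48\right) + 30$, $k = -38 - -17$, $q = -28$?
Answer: $900$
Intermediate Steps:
$k = -21$ ($k = -38 + 17 = -21$)
$O = -46$ ($O = \left(-28 - 48\right) + 30 = -76 + 30 = -46$)
$D = 16$ ($D = -21 + 37 = 16$)
$\left(D + O\right)^{2} = \left(16 - 46\right)^{2} = \left(-30\right)^{2} = 900$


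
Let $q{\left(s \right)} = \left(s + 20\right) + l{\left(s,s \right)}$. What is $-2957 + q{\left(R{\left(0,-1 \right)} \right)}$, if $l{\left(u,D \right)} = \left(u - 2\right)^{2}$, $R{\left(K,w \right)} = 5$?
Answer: $-2923$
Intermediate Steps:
$l{\left(u,D \right)} = \left(-2 + u\right)^{2}$
$q{\left(s \right)} = 20 + s + \left(-2 + s\right)^{2}$ ($q{\left(s \right)} = \left(s + 20\right) + \left(-2 + s\right)^{2} = \left(20 + s\right) + \left(-2 + s\right)^{2} = 20 + s + \left(-2 + s\right)^{2}$)
$-2957 + q{\left(R{\left(0,-1 \right)} \right)} = -2957 + \left(20 + 5 + \left(-2 + 5\right)^{2}\right) = -2957 + \left(20 + 5 + 3^{2}\right) = -2957 + \left(20 + 5 + 9\right) = -2957 + 34 = -2923$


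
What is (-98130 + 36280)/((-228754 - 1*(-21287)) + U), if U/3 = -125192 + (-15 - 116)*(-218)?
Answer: 61850/497369 ≈ 0.12435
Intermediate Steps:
U = -289902 (U = 3*(-125192 + (-15 - 116)*(-218)) = 3*(-125192 - 131*(-218)) = 3*(-125192 + 28558) = 3*(-96634) = -289902)
(-98130 + 36280)/((-228754 - 1*(-21287)) + U) = (-98130 + 36280)/((-228754 - 1*(-21287)) - 289902) = -61850/((-228754 + 21287) - 289902) = -61850/(-207467 - 289902) = -61850/(-497369) = -61850*(-1/497369) = 61850/497369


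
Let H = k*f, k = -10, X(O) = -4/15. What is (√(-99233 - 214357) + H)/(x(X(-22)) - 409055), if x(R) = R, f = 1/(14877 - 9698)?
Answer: 150/31777458391 - 15*I*√313590/6135829 ≈ 4.7203e-9 - 0.001369*I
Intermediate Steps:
f = 1/5179 ≈ 0.00019309
X(O) = -4/15 (X(O) = -4*1/15 = -4/15)
H = -10/5179 (H = -10*1/5179 = -10/5179 ≈ -0.0019309)
(√(-99233 - 214357) + H)/(x(X(-22)) - 409055) = (√(-99233 - 214357) - 10/5179)/(-4/15 - 409055) = (√(-313590) - 10/5179)/(-6135829/15) = (I*√313590 - 10/5179)*(-15/6135829) = (-10/5179 + I*√313590)*(-15/6135829) = 150/31777458391 - 15*I*√313590/6135829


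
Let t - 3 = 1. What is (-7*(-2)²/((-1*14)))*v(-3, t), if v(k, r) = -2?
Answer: -4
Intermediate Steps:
t = 4 (t = 3 + 1 = 4)
(-7*(-2)²/((-1*14)))*v(-3, t) = -7*(-2)²/((-1*14))*(-2) = -28/(-14)*(-2) = -28*(-1)/14*(-2) = -7*(-2/7)*(-2) = 2*(-2) = -4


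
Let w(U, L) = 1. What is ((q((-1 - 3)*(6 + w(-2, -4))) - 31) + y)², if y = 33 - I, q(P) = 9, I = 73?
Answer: 3844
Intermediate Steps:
y = -40 (y = 33 - 1*73 = 33 - 73 = -40)
((q((-1 - 3)*(6 + w(-2, -4))) - 31) + y)² = ((9 - 31) - 40)² = (-22 - 40)² = (-62)² = 3844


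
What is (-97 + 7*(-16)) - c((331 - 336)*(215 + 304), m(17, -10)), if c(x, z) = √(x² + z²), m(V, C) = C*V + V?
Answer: -209 - 3*√750826 ≈ -2808.5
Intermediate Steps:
m(V, C) = V + C*V
(-97 + 7*(-16)) - c((331 - 336)*(215 + 304), m(17, -10)) = (-97 + 7*(-16)) - √(((331 - 336)*(215 + 304))² + (17*(1 - 10))²) = (-97 - 112) - √((-5*519)² + (17*(-9))²) = -209 - √((-2595)² + (-153)²) = -209 - √(6734025 + 23409) = -209 - √6757434 = -209 - 3*√750826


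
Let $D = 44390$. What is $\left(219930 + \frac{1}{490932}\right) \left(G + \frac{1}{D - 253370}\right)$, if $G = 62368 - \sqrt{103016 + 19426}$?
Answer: $\frac{1407253565681415476279}{102594969360} - \frac{107970674761 \sqrt{122442}}{490932} \approx 1.364 \cdot 10^{10}$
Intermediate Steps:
$G = 62368 - \sqrt{122442} \approx 62018.0$
$\left(219930 + \frac{1}{490932}\right) \left(G + \frac{1}{D - 253370}\right) = \left(219930 + \frac{1}{490932}\right) \left(\left(62368 - \sqrt{122442}\right) + \frac{1}{44390 - 253370}\right) = \left(219930 + \frac{1}{490932}\right) \left(\left(62368 - \sqrt{122442}\right) + \frac{1}{-208980}\right) = \frac{107970674761 \left(\left(62368 - \sqrt{122442}\right) - \frac{1}{208980}\right)}{490932} = \frac{107970674761 \left(\frac{13033664639}{208980} - \sqrt{122442}\right)}{490932} = \frac{1407253565681415476279}{102594969360} - \frac{107970674761 \sqrt{122442}}{490932}$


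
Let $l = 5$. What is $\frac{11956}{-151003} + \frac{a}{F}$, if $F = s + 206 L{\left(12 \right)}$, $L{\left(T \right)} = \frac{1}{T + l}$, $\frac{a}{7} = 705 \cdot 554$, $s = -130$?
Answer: $- \frac{1169719287219}{50435002} \approx -23193.0$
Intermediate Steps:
$a = 2733990$ ($a = 7 \cdot 705 \cdot 554 = 7 \cdot 390570 = 2733990$)
$L{\left(T \right)} = \frac{1}{5 + T}$ ($L{\left(T \right)} = \frac{1}{T + 5} = \frac{1}{5 + T}$)
$F = - \frac{2004}{17}$ ($F = -130 + \frac{206}{5 + 12} = -130 + \frac{206}{17} = - \frac{2004}{17} \approx -117.88$)
$\frac{11956}{-151003} + \frac{a}{F} = \frac{11956}{-151003} + \frac{2733990}{- \frac{2004}{17}} = 11956 \left(- \frac{1}{151003}\right) + 2733990 \left(- \frac{17}{2004}\right) = - \frac{11956}{151003} - \frac{7746305}{334} = - \frac{1169719287219}{50435002}$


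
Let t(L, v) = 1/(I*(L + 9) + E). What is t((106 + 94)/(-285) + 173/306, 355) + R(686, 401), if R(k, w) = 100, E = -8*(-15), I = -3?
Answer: 18104638/181027 ≈ 100.01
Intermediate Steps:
E = 120
t(L, v) = 1/(93 - 3*L) (t(L, v) = 1/(-3*(L + 9) + 120) = 1/(-3*(9 + L) + 120) = 1/((-27 - 3*L) + 120) = 1/(93 - 3*L))
t((106 + 94)/(-285) + 173/306, 355) + R(686, 401) = -1/(-93 + 3*((106 + 94)/(-285) + 173/306)) + 100 = -1/(-93 + 3*(200*(-1/285) + 173*(1/306))) + 100 = -1/(-93 + 3*(-40/57 + 173/306)) + 100 = -1/(-93 + 3*(-793/5814)) + 100 = -1/(-93 - 793/1938) + 100 = -1/(-181027/1938) + 100 = -1*(-1938/181027) + 100 = 1938/181027 + 100 = 18104638/181027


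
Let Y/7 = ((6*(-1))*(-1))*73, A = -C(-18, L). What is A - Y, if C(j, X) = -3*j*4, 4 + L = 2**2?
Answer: -3282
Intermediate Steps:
L = 0 (L = -4 + 2**2 = -4 + 4 = 0)
C(j, X) = -12*j
A = -216 (A = -(-12)*(-18) = -1*216 = -216)
Y = 3066 (Y = 7*(((6*(-1))*(-1))*73) = 7*(-6*(-1)*73) = 7*(6*73) = 7*438 = 3066)
A - Y = -216 - 1*3066 = -216 - 3066 = -3282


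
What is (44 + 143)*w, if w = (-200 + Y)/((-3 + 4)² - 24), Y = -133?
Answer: 62271/23 ≈ 2707.4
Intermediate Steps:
w = 333/23 (w = (-200 - 133)/((-3 + 4)² - 24) = -333/(1² - 24) = -333/(1 - 24) = -333/(-23) = -333*(-1/23) = 333/23 ≈ 14.478)
(44 + 143)*w = (44 + 143)*(333/23) = 187*(333/23) = 62271/23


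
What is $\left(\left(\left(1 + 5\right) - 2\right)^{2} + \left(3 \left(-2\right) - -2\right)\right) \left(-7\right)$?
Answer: $-84$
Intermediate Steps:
$\left(\left(\left(1 + 5\right) - 2\right)^{2} + \left(3 \left(-2\right) - -2\right)\right) \left(-7\right) = \left(\left(6 - 2\right)^{2} + \left(-6 + 2\right)\right) \left(-7\right) = \left(4^{2} - 4\right) \left(-7\right) = \left(16 - 4\right) \left(-7\right) = 12 \left(-7\right) = -84$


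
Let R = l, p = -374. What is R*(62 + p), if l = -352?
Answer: 109824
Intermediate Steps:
R = -352
R*(62 + p) = -352*(62 - 374) = -352*(-312) = 109824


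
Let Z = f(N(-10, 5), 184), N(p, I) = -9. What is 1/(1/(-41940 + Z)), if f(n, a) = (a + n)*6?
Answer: -40890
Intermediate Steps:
f(n, a) = 6*a + 6*n
Z = 1050 (Z = 6*184 + 6*(-9) = 1104 - 54 = 1050)
1/(1/(-41940 + Z)) = 1/(1/(-41940 + 1050)) = 1/(1/(-40890)) = 1/(-1/40890) = -40890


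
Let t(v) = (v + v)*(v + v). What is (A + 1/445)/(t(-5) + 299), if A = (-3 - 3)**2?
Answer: 16021/177555 ≈ 0.090231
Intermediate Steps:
A = 36 (A = (-6)**2 = 36)
t(v) = 4*v**2 (t(v) = (2*v)*(2*v) = 4*v**2)
(A + 1/445)/(t(-5) + 299) = (36 + 1/445)/(4*(-5)**2 + 299) = (36 + 1/445)/(4*25 + 299) = 16021/(445*(100 + 299)) = (16021/445)/399 = (16021/445)*(1/399) = 16021/177555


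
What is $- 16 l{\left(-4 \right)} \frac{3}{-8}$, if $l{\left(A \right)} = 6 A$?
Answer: $-144$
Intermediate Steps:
$- 16 l{\left(-4 \right)} \frac{3}{-8} = - 16 \cdot 6 \left(-4\right) \frac{3}{-8} = \left(-16\right) \left(-24\right) 3 \left(- \frac{1}{8}\right) = 384 \left(- \frac{3}{8}\right) = -144$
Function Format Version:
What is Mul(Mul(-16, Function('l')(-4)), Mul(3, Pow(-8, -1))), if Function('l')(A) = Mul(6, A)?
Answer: -144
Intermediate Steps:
Mul(Mul(-16, Function('l')(-4)), Mul(3, Pow(-8, -1))) = Mul(Mul(-16, Mul(6, -4)), Mul(3, Pow(-8, -1))) = Mul(Mul(-16, -24), Mul(3, Rational(-1, 8))) = Mul(384, Rational(-3, 8)) = -144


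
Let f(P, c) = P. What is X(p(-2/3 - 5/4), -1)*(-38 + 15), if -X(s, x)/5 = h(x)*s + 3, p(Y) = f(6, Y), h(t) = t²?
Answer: 1035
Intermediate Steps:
p(Y) = 6
X(s, x) = -15 - 5*s*x² (X(s, x) = -5*(x²*s + 3) = -5*(s*x² + 3) = -5*(3 + s*x²) = -15 - 5*s*x²)
X(p(-2/3 - 5/4), -1)*(-38 + 15) = (-15 - 5*6*(-1)²)*(-38 + 15) = (-15 - 5*6*1)*(-23) = (-15 - 30)*(-23) = -45*(-23) = 1035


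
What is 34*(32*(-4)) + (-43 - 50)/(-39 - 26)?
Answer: -282787/65 ≈ -4350.6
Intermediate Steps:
34*(32*(-4)) + (-43 - 50)/(-39 - 26) = 34*(-128) - 93/(-65) = -4352 - 93*(-1/65) = -4352 + 93/65 = -282787/65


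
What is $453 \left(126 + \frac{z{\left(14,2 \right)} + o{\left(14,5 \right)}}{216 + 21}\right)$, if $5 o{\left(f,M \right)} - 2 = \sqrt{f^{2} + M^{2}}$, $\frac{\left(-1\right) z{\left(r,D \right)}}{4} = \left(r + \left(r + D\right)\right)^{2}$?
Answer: $\frac{19828112}{395} + \frac{151 \sqrt{221}}{395} \approx 50203.0$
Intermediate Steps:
$z{\left(r,D \right)} = - 4 \left(D + 2 r\right)^{2}$ ($z{\left(r,D \right)} = - 4 \left(r + \left(r + D\right)\right)^{2} = - 4 \left(r + \left(D + r\right)\right)^{2} = - 4 \left(D + 2 r\right)^{2}$)
$o{\left(f,M \right)} = \frac{2}{5} + \frac{\sqrt{M^{2} + f^{2}}}{5}$ ($o{\left(f,M \right)} = \frac{2}{5} + \frac{\sqrt{f^{2} + M^{2}}}{5} = \frac{2}{5} + \frac{\sqrt{M^{2} + f^{2}}}{5}$)
$453 \left(126 + \frac{z{\left(14,2 \right)} + o{\left(14,5 \right)}}{216 + 21}\right) = 453 \left(126 + \frac{- 4 \left(2 + 2 \cdot 14\right)^{2} + \left(\frac{2}{5} + \frac{\sqrt{5^{2} + 14^{2}}}{5}\right)}{216 + 21}\right) = 453 \left(126 + \frac{- 4 \left(2 + 28\right)^{2} + \left(\frac{2}{5} + \frac{\sqrt{25 + 196}}{5}\right)}{237}\right) = 453 \left(126 + \left(- 4 \cdot 30^{2} + \left(\frac{2}{5} + \frac{\sqrt{221}}{5}\right)\right) \frac{1}{237}\right) = 453 \left(126 + \left(\left(-4\right) 900 + \left(\frac{2}{5} + \frac{\sqrt{221}}{5}\right)\right) \frac{1}{237}\right) = 453 \left(126 + \left(-3600 + \left(\frac{2}{5} + \frac{\sqrt{221}}{5}\right)\right) \frac{1}{237}\right) = 453 \left(126 + \left(- \frac{17998}{5} + \frac{\sqrt{221}}{5}\right) \frac{1}{237}\right) = 453 \left(126 - \left(\frac{17998}{1185} - \frac{\sqrt{221}}{1185}\right)\right) = 453 \left(\frac{131312}{1185} + \frac{\sqrt{221}}{1185}\right) = \frac{19828112}{395} + \frac{151 \sqrt{221}}{395}$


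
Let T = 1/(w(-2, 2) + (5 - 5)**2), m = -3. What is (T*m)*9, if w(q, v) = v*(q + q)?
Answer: 27/8 ≈ 3.3750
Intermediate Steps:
w(q, v) = 2*q*v (w(q, v) = v*(2*q) = 2*q*v)
T = -1/8 (T = 1/(2*(-2)*2 + (5 - 5)**2) = 1/(-8 + 0**2) = 1/(-8 + 0) = 1/(-8) = -1/8 ≈ -0.12500)
(T*m)*9 = -1/8*(-3)*9 = (3/8)*9 = 27/8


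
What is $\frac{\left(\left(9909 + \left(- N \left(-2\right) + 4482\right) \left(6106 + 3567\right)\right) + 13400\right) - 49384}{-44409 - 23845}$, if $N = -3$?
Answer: $- \frac{43270273}{68254} \approx -633.96$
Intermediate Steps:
$\frac{\left(\left(9909 + \left(- N \left(-2\right) + 4482\right) \left(6106 + 3567\right)\right) + 13400\right) - 49384}{-44409 - 23845} = \frac{\left(\left(9909 + \left(\left(-1\right) \left(-3\right) \left(-2\right) + 4482\right) \left(6106 + 3567\right)\right) + 13400\right) - 49384}{-44409 - 23845} = \frac{\left(\left(9909 + \left(3 \left(-2\right) + 4482\right) 9673\right) + 13400\right) - 49384}{-68254} = \left(\left(\left(9909 + \left(-6 + 4482\right) 9673\right) + 13400\right) - 49384\right) \left(- \frac{1}{68254}\right) = \left(\left(\left(9909 + 4476 \cdot 9673\right) + 13400\right) - 49384\right) \left(- \frac{1}{68254}\right) = \left(\left(\left(9909 + 43296348\right) + 13400\right) - 49384\right) \left(- \frac{1}{68254}\right) = \left(\left(43306257 + 13400\right) - 49384\right) \left(- \frac{1}{68254}\right) = \left(43319657 - 49384\right) \left(- \frac{1}{68254}\right) = 43270273 \left(- \frac{1}{68254}\right) = - \frac{43270273}{68254}$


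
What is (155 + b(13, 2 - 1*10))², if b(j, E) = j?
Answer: 28224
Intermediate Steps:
(155 + b(13, 2 - 1*10))² = (155 + 13)² = 168² = 28224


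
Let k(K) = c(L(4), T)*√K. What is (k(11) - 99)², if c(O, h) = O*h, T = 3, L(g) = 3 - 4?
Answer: 9900 + 594*√11 ≈ 11870.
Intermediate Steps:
L(g) = -1
k(K) = -3*√K (k(K) = (-1*3)*√K = -3*√K)
(k(11) - 99)² = (-3*√11 - 99)² = (-99 - 3*√11)²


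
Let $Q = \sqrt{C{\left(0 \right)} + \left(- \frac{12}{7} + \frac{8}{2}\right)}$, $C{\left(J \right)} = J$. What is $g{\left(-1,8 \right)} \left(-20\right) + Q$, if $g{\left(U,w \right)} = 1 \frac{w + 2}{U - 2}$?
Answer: $\frac{200}{3} + \frac{4 \sqrt{7}}{7} \approx 68.178$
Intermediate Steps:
$g{\left(U,w \right)} = \frac{2 + w}{-2 + U}$ ($g{\left(U,w \right)} = 1 \frac{2 + w}{-2 + U} = \frac{2 + w}{-2 + U}$)
$Q = \frac{4 \sqrt{7}}{7}$ ($Q = \sqrt{0 + \left(- \frac{12}{7} + \frac{8}{2}\right)} = \sqrt{0 + \left(\left(-12\right) \frac{1}{7} + 8 \cdot \frac{1}{2}\right)} = \sqrt{0 + \left(- \frac{12}{7} + 4\right)} = \sqrt{0 + \frac{16}{7}} = \sqrt{\frac{16}{7}} = \frac{4 \sqrt{7}}{7} \approx 1.5119$)
$g{\left(-1,8 \right)} \left(-20\right) + Q = \frac{2 + 8}{-2 - 1} \left(-20\right) + \frac{4 \sqrt{7}}{7} = \frac{1}{-3} \cdot 10 \left(-20\right) + \frac{4 \sqrt{7}}{7} = \left(- \frac{1}{3}\right) 10 \left(-20\right) + \frac{4 \sqrt{7}}{7} = \left(- \frac{10}{3}\right) \left(-20\right) + \frac{4 \sqrt{7}}{7} = \frac{200}{3} + \frac{4 \sqrt{7}}{7}$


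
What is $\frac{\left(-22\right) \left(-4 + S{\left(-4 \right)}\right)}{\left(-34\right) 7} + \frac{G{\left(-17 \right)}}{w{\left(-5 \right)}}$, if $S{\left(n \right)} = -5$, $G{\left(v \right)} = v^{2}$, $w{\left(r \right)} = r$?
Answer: $- \frac{34886}{595} \approx -58.632$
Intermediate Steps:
$\frac{\left(-22\right) \left(-4 + S{\left(-4 \right)}\right)}{\left(-34\right) 7} + \frac{G{\left(-17 \right)}}{w{\left(-5 \right)}} = \frac{\left(-22\right) \left(-4 - 5\right)}{\left(-34\right) 7} + \frac{\left(-17\right)^{2}}{-5} = \frac{\left(-22\right) \left(-9\right)}{-238} + 289 \left(- \frac{1}{5}\right) = 198 \left(- \frac{1}{238}\right) - \frac{289}{5} = - \frac{99}{119} - \frac{289}{5} = - \frac{34886}{595}$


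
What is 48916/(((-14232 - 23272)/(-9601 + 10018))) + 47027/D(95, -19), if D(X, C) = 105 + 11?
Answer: -37654009/271904 ≈ -138.48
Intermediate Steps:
D(X, C) = 116
48916/(((-14232 - 23272)/(-9601 + 10018))) + 47027/D(95, -19) = 48916/(((-14232 - 23272)/(-9601 + 10018))) + 47027/116 = 48916/((-37504/417)) + 47027*(1/116) = 48916/((-37504*1/417)) + 47027/116 = 48916/(-37504/417) + 47027/116 = 48916*(-417/37504) + 47027/116 = -5099493/9376 + 47027/116 = -37654009/271904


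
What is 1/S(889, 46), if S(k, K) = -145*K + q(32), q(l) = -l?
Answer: -1/6702 ≈ -0.00014921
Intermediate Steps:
S(k, K) = -32 - 145*K (S(k, K) = -145*K - 1*32 = -145*K - 32 = -32 - 145*K)
1/S(889, 46) = 1/(-32 - 145*46) = 1/(-32 - 6670) = 1/(-6702) = -1/6702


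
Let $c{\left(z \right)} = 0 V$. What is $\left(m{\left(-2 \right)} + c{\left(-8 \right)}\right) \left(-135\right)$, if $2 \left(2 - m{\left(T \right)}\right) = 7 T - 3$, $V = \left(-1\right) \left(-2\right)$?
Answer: $- \frac{2835}{2} \approx -1417.5$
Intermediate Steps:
$V = 2$
$c{\left(z \right)} = 0$ ($c{\left(z \right)} = 0 \cdot 2 = 0$)
$m{\left(T \right)} = \frac{7}{2} - \frac{7 T}{2}$ ($m{\left(T \right)} = 2 - \frac{7 T - 3}{2} = 2 - \frac{-3 + 7 T}{2} = 2 - \left(- \frac{3}{2} + \frac{7 T}{2}\right) = \frac{7}{2} - \frac{7 T}{2}$)
$\left(m{\left(-2 \right)} + c{\left(-8 \right)}\right) \left(-135\right) = \left(\left(\frac{7}{2} - -7\right) + 0\right) \left(-135\right) = \left(\left(\frac{7}{2} + 7\right) + 0\right) \left(-135\right) = \left(\frac{21}{2} + 0\right) \left(-135\right) = \frac{21}{2} \left(-135\right) = - \frac{2835}{2}$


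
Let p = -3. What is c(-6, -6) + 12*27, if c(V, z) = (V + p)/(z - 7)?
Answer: 4221/13 ≈ 324.69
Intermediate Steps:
c(V, z) = (-3 + V)/(-7 + z) (c(V, z) = (V - 3)/(z - 7) = (-3 + V)/(-7 + z))
c(-6, -6) + 12*27 = (-3 - 6)/(-7 - 6) + 12*27 = -9/(-13) + 324 = -1/13*(-9) + 324 = 9/13 + 324 = 4221/13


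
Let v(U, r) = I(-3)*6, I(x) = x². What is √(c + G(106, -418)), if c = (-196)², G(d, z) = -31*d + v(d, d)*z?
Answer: √12558 ≈ 112.06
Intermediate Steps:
v(U, r) = 54 (v(U, r) = (-3)²*6 = 9*6 = 54)
G(d, z) = -31*d + 54*z
c = 38416
√(c + G(106, -418)) = √(38416 + (-31*106 + 54*(-418))) = √(38416 + (-3286 - 22572)) = √(38416 - 25858) = √12558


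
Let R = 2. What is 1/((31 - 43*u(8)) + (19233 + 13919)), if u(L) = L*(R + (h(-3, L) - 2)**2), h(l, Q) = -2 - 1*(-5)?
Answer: 1/32151 ≈ 3.1103e-5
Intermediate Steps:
h(l, Q) = 3 (h(l, Q) = -2 + 5 = 3)
u(L) = 3*L (u(L) = L*(2 + (3 - 2)**2) = L*(2 + 1**2) = L*(2 + 1) = L*3 = 3*L)
1/((31 - 43*u(8)) + (19233 + 13919)) = 1/((31 - 129*8) + (19233 + 13919)) = 1/((31 - 43*24) + 33152) = 1/((31 - 1032) + 33152) = 1/(-1001 + 33152) = 1/32151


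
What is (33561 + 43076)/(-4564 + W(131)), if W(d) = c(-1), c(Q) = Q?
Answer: -6967/415 ≈ -16.788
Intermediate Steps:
W(d) = -1
(33561 + 43076)/(-4564 + W(131)) = (33561 + 43076)/(-4564 - 1) = 76637/(-4565) = 76637*(-1/4565) = -6967/415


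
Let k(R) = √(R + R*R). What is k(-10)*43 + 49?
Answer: 49 + 129*√10 ≈ 456.93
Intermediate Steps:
k(R) = √(R + R²)
k(-10)*43 + 49 = √(-10*(1 - 10))*43 + 49 = √(-10*(-9))*43 + 49 = √90*43 + 49 = (3*√10)*43 + 49 = 129*√10 + 49 = 49 + 129*√10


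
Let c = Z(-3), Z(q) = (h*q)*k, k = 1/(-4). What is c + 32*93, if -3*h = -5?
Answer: 11909/4 ≈ 2977.3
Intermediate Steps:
k = -1/4 ≈ -0.25000
h = 5/3 (h = -1/3*(-5) = 5/3 ≈ 1.6667)
Z(q) = -5*q/12 (Z(q) = (5*q/3)*(-1/4) = -5*q/12)
c = 5/4 (c = -5/12*(-3) = 5/4 ≈ 1.2500)
c + 32*93 = 5/4 + 32*93 = 5/4 + 2976 = 11909/4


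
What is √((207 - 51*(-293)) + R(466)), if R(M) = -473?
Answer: √14677 ≈ 121.15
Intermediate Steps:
√((207 - 51*(-293)) + R(466)) = √((207 - 51*(-293)) - 473) = √((207 + 14943) - 473) = √(15150 - 473) = √14677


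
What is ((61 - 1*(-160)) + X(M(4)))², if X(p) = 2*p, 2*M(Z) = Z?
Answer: 50625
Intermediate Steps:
M(Z) = Z/2
((61 - 1*(-160)) + X(M(4)))² = ((61 - 1*(-160)) + 2*((½)*4))² = ((61 + 160) + 2*2)² = (221 + 4)² = 225² = 50625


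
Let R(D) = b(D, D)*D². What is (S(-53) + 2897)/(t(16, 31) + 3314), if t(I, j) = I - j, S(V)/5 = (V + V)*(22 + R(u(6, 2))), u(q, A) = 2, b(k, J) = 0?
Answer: -8763/3299 ≈ -2.6563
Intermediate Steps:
R(D) = 0 (R(D) = 0*D² = 0)
S(V) = 220*V (S(V) = 5*((V + V)*(22 + 0)) = 5*((2*V)*22) = 5*(44*V) = 220*V)
(S(-53) + 2897)/(t(16, 31) + 3314) = (220*(-53) + 2897)/((16 - 1*31) + 3314) = (-11660 + 2897)/((16 - 31) + 3314) = -8763/(-15 + 3314) = -8763/3299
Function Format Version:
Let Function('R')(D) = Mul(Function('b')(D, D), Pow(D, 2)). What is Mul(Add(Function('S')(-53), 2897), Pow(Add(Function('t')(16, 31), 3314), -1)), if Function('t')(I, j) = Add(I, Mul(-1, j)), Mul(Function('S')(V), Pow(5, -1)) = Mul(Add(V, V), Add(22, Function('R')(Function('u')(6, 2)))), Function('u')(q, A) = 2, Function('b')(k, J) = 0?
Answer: Rational(-8763, 3299) ≈ -2.6563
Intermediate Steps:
Function('R')(D) = 0 (Function('R')(D) = Mul(0, Pow(D, 2)) = 0)
Function('S')(V) = Mul(220, V) (Function('S')(V) = Mul(5, Mul(Add(V, V), Add(22, 0))) = Mul(5, Mul(Mul(2, V), 22)) = Mul(5, Mul(44, V)) = Mul(220, V))
Mul(Add(Function('S')(-53), 2897), Pow(Add(Function('t')(16, 31), 3314), -1)) = Mul(Add(Mul(220, -53), 2897), Pow(Add(Add(16, Mul(-1, 31)), 3314), -1)) = Mul(Add(-11660, 2897), Pow(Add(Add(16, -31), 3314), -1)) = Mul(-8763, Pow(Add(-15, 3314), -1)) = Mul(-8763, Pow(3299, -1)) = Mul(-8763, Rational(1, 3299)) = Rational(-8763, 3299)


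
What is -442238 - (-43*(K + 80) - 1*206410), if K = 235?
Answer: -222283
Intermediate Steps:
-442238 - (-43*(K + 80) - 1*206410) = -442238 - (-43*(235 + 80) - 1*206410) = -442238 - (-43*315 - 206410) = -442238 - (-13545 - 206410) = -442238 - 1*(-219955) = -442238 + 219955 = -222283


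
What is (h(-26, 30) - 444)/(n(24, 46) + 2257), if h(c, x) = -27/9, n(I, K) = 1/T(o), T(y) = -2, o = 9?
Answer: -894/4513 ≈ -0.19809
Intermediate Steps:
n(I, K) = -½ (n(I, K) = 1/(-2) = -½)
h(c, x) = -3 (h(c, x) = -27*⅑ = -3)
(h(-26, 30) - 444)/(n(24, 46) + 2257) = (-3 - 444)/(-½ + 2257) = -447/4513/2 = -447*2/4513 = -894/4513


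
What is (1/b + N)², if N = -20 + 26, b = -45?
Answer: 72361/2025 ≈ 35.734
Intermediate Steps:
N = 6
(1/b + N)² = (1/(-45) + 6)² = (-1/45 + 6)² = (269/45)² = 72361/2025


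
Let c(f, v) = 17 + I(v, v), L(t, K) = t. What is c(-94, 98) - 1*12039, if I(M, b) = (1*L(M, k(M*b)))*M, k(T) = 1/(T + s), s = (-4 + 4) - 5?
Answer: -2418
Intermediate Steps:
s = -5 (s = 0 - 5 = -5)
k(T) = 1/(-5 + T) (k(T) = 1/(T - 5) = 1/(-5 + T))
I(M, b) = M**2 (I(M, b) = (1*M)*M = M*M = M**2)
c(f, v) = 17 + v**2
c(-94, 98) - 1*12039 = (17 + 98**2) - 1*12039 = (17 + 9604) - 12039 = 9621 - 12039 = -2418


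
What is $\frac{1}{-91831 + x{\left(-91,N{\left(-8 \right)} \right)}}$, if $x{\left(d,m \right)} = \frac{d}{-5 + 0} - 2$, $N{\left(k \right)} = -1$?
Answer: $- \frac{5}{459074} \approx -1.0891 \cdot 10^{-5}$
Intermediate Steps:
$x{\left(d,m \right)} = -2 - \frac{d}{5}$ ($x{\left(d,m \right)} = \frac{d}{-5} - 2 = - \frac{d}{5} - 2 = -2 - \frac{d}{5}$)
$\frac{1}{-91831 + x{\left(-91,N{\left(-8 \right)} \right)}} = \frac{1}{-91831 - - \frac{81}{5}} = \frac{1}{-91831 + \left(-2 + \frac{91}{5}\right)} = \frac{1}{-91831 + \frac{81}{5}} = \frac{1}{- \frac{459074}{5}} = - \frac{5}{459074}$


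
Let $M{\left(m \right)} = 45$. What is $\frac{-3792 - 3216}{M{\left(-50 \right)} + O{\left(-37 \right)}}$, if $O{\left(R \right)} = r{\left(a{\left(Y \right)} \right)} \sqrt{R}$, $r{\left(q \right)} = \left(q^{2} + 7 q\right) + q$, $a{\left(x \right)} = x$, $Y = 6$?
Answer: $- \frac{35040}{29233} + \frac{65408 i \sqrt{37}}{29233} \approx -1.1986 + 13.61 i$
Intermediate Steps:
$r{\left(q \right)} = q^{2} + 8 q$
$O{\left(R \right)} = 84 \sqrt{R}$ ($O{\left(R \right)} = 6 \left(8 + 6\right) \sqrt{R} = 6 \cdot 14 \sqrt{R} = 84 \sqrt{R}$)
$\frac{-3792 - 3216}{M{\left(-50 \right)} + O{\left(-37 \right)}} = \frac{-3792 - 3216}{45 + 84 \sqrt{-37}} = - \frac{7008}{45 + 84 i \sqrt{37}}$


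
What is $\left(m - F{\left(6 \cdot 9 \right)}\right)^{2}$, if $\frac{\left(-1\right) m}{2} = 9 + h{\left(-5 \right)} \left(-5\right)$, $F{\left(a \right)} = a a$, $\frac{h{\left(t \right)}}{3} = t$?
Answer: $9511056$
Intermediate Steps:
$h{\left(t \right)} = 3 t$
$F{\left(a \right)} = a^{2}$
$m = -168$ ($m = - 2 \left(9 + 3 \left(-5\right) \left(-5\right)\right) = - 2 \left(9 - -75\right) = - 2 \left(9 + 75\right) = \left(-2\right) 84 = -168$)
$\left(m - F{\left(6 \cdot 9 \right)}\right)^{2} = \left(-168 - \left(6 \cdot 9\right)^{2}\right)^{2} = \left(-168 - 54^{2}\right)^{2} = \left(-168 - 2916\right)^{2} = \left(-3084\right)^{2} = 9511056$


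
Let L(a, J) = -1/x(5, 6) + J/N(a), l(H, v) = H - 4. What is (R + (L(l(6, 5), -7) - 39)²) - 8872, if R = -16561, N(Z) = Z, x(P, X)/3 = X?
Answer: -1913384/81 ≈ -23622.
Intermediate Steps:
x(P, X) = 3*X
l(H, v) = -4 + H
L(a, J) = -1/18 + J/a (L(a, J) = -1/(3*6) + J/a = -1/18 + J/a)
(R + (L(l(6, 5), -7) - 39)²) - 8872 = (-16561 + ((-7 - (-4 + 6)/18)/(-4 + 6) - 39)²) - 8872 = (-16561 + ((-7 - 1/18*2)/2 - 39)²) - 8872 = (-16561 + ((-7 - ⅑)/2 - 39)²) - 8872 = (-16561 + ((½)*(-64/9) - 39)²) - 8872 = (-16561 + (-32/9 - 39)²) - 8872 = (-16561 + (-383/9)²) - 8872 = (-16561 + 146689/81) - 8872 = -1194752/81 - 8872 = -1913384/81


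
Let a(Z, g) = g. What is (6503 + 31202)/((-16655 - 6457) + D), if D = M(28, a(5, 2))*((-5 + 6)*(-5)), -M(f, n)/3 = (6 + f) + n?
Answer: -37705/22572 ≈ -1.6704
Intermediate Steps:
M(f, n) = -18 - 3*f - 3*n (M(f, n) = -3*((6 + f) + n) = -3*(6 + f + n) = -18 - 3*f - 3*n)
D = 540 (D = (-18 - 3*28 - 3*2)*((-5 + 6)*(-5)) = (-18 - 84 - 6)*(1*(-5)) = -108*(-5) = 540)
(6503 + 31202)/((-16655 - 6457) + D) = (6503 + 31202)/((-16655 - 6457) + 540) = 37705/(-23112 + 540) = 37705/(-22572) = 37705*(-1/22572) = -37705/22572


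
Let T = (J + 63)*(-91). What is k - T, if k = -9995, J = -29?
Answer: -6901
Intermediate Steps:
T = -3094 (T = (-29 + 63)*(-91) = 34*(-91) = -3094)
k - T = -9995 - 1*(-3094) = -9995 + 3094 = -6901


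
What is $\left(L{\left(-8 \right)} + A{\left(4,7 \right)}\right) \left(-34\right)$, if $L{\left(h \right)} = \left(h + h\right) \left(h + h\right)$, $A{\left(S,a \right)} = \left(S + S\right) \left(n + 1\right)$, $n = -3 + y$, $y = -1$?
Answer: $-7888$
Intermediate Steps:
$n = -4$ ($n = -3 - 1 = -4$)
$A{\left(S,a \right)} = - 6 S$ ($A{\left(S,a \right)} = \left(S + S\right) \left(-4 + 1\right) = 2 S \left(-3\right) = - 6 S$)
$L{\left(h \right)} = 4 h^{2}$ ($L{\left(h \right)} = 2 h 2 h = 4 h^{2}$)
$\left(L{\left(-8 \right)} + A{\left(4,7 \right)}\right) \left(-34\right) = \left(4 \left(-8\right)^{2} - 24\right) \left(-34\right) = \left(4 \cdot 64 - 24\right) \left(-34\right) = \left(256 - 24\right) \left(-34\right) = 232 \left(-34\right) = -7888$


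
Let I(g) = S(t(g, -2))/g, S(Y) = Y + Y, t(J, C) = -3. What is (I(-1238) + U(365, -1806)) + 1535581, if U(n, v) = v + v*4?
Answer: 944935072/619 ≈ 1.5266e+6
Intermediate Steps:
S(Y) = 2*Y
U(n, v) = 5*v (U(n, v) = v + 4*v = 5*v)
I(g) = -6/g (I(g) = (2*(-3))/g = -6/g)
(I(-1238) + U(365, -1806)) + 1535581 = (-6/(-1238) + 5*(-1806)) + 1535581 = (-6*(-1/1238) - 9030) + 1535581 = (3/619 - 9030) + 1535581 = -5589567/619 + 1535581 = 944935072/619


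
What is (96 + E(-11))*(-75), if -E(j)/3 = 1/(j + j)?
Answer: -158625/22 ≈ -7210.2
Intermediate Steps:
E(j) = -3/(2*j) (E(j) = -3/(j + j) = -3*1/(2*j) = -3/(2*j))
(96 + E(-11))*(-75) = (96 - 3/2/(-11))*(-75) = (96 - 3/2*(-1/11))*(-75) = (96 + 3/22)*(-75) = (2115/22)*(-75) = -158625/22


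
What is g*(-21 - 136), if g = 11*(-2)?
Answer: 3454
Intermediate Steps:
g = -22
g*(-21 - 136) = -22*(-21 - 136) = -22*(-157) = 3454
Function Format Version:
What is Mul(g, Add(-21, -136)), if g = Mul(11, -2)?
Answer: 3454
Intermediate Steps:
g = -22
Mul(g, Add(-21, -136)) = Mul(-22, Add(-21, -136)) = Mul(-22, -157) = 3454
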